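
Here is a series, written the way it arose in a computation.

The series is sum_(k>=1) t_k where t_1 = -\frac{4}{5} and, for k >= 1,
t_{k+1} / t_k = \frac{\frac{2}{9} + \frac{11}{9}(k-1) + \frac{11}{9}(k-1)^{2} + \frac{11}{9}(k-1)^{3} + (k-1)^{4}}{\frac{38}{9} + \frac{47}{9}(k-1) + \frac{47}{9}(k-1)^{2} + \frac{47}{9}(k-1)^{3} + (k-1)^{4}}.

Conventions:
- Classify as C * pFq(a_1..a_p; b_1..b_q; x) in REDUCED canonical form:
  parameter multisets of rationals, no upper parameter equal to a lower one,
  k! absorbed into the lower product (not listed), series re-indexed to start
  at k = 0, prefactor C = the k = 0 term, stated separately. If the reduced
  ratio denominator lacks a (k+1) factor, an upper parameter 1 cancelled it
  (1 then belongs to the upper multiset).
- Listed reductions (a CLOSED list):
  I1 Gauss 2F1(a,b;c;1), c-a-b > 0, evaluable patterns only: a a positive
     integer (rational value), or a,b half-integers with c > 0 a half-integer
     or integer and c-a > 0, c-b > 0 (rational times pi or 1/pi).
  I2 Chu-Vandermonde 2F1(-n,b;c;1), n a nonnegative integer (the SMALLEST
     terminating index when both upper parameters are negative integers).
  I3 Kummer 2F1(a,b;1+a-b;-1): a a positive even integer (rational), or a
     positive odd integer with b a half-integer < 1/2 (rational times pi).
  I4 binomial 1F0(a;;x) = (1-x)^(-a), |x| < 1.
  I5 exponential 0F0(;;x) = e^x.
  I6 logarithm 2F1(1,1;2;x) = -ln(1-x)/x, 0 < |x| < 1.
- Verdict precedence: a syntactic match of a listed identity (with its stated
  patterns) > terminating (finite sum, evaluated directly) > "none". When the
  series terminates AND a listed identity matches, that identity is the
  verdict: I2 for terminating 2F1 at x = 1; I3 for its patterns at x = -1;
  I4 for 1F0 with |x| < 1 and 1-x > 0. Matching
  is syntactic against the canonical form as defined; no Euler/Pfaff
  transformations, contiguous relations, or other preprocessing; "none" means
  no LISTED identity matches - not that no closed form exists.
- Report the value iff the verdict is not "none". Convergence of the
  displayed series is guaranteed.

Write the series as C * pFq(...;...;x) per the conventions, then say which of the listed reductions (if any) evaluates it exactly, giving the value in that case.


x = 1 here; the reduced form reads 2F1, upper {\frac{2}{9}, 1}, lower {\frac{38}{9}}, C = -\frac{4}{5}. Verdict: Gauss's theorem (I1) applies (x = 1: the Gamma ratio telescopes since c-a-b = 3 > 0 and a = 1 in Z>0). Exact value: -\frac{116}{135}.

Structural cue: t_0 being -\frac{4}{5}, the expanded ratio factors over Q; prefactor -4/5, roots give parameters.
Ratio: r(k) = 1 * (k+\frac{2}{9}) (k+1) / [(k+\frac{38}{9}) (k+1)] - rational; roots negated = parameters, x = 1, C = -\frac{4}{5}.


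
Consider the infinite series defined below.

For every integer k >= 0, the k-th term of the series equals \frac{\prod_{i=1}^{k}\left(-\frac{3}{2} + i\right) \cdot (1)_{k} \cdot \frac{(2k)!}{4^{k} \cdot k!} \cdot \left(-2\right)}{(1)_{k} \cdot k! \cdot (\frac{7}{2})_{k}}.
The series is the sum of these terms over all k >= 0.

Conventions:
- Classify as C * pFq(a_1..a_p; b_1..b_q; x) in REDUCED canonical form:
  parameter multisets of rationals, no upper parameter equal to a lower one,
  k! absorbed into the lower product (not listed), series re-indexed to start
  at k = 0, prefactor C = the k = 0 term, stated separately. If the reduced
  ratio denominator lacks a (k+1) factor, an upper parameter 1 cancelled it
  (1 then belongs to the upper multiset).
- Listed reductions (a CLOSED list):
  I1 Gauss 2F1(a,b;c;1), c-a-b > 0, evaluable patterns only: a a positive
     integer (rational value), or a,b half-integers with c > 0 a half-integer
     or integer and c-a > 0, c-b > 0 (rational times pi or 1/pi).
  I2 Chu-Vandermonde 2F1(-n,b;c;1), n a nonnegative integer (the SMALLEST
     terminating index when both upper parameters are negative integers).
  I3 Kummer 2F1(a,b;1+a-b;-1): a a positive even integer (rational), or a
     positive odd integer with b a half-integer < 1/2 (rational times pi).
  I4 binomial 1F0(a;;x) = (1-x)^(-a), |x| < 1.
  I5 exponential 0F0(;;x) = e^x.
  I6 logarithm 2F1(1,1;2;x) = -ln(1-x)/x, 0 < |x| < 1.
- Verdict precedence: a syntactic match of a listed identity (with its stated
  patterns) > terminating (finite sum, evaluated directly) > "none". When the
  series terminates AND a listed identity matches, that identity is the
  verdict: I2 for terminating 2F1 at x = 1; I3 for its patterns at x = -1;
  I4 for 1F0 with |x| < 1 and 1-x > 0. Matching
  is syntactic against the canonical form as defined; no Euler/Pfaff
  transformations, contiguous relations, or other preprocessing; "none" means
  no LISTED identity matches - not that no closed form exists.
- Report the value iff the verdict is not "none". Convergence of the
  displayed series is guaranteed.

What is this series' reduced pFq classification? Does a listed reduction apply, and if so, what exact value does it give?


Classification (C = -2): 2F1 with upper {-\frac{1}{2}, \frac{1}{2}}, lower {\frac{7}{2}}, argument x = 1. Verdict (x = 1): Gauss's theorem I1 (half-integer case) applies (x = 1; upper {-\frac{1}{2}, \frac{1}{2}} half-integers, c = \frac{7}{2} in the evaluable pattern). Value: \left(-\frac{75}{128}\right) \cdot \pi.

Structural cue: x = 1 and the running product (C = -2) telescopes to a rising factorial.
Consecutive-term ratio: r(k) = 1 * (k-\frac{1}{2}) (k+\frac{1}{2}) / [(k+\frac{7}{2}) (k+1)] ; factor over Q: parameters, x = 1, and C = -2.


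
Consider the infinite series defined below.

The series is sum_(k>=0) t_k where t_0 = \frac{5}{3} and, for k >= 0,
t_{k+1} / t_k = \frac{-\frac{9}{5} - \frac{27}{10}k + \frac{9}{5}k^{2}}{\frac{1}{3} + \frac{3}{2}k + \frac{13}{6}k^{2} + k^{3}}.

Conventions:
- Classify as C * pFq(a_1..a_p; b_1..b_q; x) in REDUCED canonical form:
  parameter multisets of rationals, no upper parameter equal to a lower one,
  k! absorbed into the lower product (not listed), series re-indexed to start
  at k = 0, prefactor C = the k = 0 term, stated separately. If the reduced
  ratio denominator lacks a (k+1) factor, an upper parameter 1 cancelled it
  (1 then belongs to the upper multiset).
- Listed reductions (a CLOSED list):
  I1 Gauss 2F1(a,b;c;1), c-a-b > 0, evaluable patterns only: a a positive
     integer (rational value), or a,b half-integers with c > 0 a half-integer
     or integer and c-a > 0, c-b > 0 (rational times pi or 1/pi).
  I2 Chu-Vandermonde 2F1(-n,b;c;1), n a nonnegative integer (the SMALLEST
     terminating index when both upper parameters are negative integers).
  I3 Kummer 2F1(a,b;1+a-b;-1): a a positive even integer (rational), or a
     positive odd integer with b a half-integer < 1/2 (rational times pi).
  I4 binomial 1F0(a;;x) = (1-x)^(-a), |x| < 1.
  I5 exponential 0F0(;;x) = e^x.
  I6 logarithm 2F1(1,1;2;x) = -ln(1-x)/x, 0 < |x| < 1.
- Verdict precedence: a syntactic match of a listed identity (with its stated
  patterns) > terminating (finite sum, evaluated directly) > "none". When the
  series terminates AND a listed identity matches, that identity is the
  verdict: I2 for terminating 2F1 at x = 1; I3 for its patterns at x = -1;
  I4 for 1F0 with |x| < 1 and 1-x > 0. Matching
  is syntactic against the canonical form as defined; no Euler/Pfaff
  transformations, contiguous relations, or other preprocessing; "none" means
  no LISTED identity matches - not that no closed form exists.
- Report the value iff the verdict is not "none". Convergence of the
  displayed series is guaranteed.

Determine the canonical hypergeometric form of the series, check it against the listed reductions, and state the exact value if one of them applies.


With C = \frac{5}{3}: the canonical form is 1F1(-2; \frac{2}{3}; \frac{9}{5}). Verdict: terminating - upper -2 stops the sum at k = 2; the 3 terms are added exactly. Its exact value is -\frac{371}{150}.

First insight: with t_0 = \frac{5}{3}, roots of the ratio polynomials (prefactor 5/3) are the negated parameters.
Term ratio: r(k) = \frac{9}{5} * (k-2) / [(k+\frac{2}{3}) (k+1)] - rational in k, leading ratio \frac{9}{5}; with t_0 = \frac{5}{3}, classification follows.


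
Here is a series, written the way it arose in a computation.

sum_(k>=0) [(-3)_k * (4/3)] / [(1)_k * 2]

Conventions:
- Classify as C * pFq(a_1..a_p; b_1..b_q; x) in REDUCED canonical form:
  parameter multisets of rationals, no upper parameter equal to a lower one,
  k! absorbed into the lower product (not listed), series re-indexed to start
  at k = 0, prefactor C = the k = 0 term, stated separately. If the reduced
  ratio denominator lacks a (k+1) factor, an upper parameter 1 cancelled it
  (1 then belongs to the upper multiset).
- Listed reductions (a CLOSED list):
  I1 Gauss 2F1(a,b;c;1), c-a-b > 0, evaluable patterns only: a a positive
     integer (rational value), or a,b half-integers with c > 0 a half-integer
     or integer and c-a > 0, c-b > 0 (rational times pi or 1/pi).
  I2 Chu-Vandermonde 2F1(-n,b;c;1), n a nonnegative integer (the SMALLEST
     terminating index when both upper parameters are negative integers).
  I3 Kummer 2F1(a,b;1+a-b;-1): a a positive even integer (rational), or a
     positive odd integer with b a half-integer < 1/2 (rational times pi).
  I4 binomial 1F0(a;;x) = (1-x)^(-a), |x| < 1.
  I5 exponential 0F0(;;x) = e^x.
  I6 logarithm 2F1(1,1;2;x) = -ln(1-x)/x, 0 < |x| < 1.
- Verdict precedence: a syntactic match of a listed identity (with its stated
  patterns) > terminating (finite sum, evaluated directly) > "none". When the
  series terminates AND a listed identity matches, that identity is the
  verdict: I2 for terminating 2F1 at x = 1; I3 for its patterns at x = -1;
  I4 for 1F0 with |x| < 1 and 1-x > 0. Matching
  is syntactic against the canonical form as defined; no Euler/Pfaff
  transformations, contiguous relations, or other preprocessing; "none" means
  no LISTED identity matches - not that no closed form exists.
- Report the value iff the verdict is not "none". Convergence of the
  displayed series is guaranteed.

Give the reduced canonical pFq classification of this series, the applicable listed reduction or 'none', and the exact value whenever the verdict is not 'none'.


x = 1 here; the reduced form reads 1F0, upper {-3}, lower {-}, C = 2/3. Verdict: terminating. With -3 upstairs the series is a 4-term polynomial sum; evaluated term by term. Exact value: 0.

Key step: t_0 being 2/3, (1)_k (C = 2/3) is k! itself.
Step ratio: r(k) = 1 * (k-3) / [(k+1)] - rational in k, leading ratio 1; with t_0 = 2/3, classification follows.


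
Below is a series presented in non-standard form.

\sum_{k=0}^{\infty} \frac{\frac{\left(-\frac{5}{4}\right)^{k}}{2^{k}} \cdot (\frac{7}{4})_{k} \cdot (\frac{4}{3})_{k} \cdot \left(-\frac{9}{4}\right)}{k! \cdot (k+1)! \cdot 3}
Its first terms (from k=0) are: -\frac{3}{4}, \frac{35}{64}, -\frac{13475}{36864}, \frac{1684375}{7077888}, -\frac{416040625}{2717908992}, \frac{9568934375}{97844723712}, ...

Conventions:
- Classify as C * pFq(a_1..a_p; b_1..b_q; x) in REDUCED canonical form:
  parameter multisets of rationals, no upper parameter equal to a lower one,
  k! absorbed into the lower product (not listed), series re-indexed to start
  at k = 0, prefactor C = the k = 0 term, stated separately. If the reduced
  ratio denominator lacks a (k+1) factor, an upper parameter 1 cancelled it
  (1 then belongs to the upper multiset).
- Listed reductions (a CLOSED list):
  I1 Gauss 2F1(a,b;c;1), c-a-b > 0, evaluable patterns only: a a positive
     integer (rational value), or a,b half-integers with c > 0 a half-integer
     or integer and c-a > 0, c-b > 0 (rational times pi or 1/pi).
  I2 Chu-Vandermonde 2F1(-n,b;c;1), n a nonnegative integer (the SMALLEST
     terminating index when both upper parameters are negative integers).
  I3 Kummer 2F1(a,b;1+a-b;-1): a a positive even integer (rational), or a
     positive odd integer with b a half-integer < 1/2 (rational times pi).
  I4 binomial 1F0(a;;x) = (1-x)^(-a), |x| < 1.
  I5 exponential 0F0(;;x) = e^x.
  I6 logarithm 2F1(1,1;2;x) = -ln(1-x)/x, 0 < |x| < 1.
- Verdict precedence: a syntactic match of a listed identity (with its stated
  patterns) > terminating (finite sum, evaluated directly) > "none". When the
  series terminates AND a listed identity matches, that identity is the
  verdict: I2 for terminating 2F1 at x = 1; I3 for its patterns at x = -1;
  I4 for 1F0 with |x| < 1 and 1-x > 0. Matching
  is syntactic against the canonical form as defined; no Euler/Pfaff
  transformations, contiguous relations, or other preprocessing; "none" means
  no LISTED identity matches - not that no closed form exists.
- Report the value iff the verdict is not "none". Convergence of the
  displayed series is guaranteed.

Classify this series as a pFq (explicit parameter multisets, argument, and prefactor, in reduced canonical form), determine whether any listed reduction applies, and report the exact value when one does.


Reduced: x = -\frac{5}{8}, 2F1, upper = {\frac{4}{3}, \frac{7}{4}}, lower = {2}, C = -\frac{3}{4}. Verdict: none here - no I1-I6 shape fits x = -\frac{5}{8} with lower {2}.

Key observation: t_0 = -\frac{3}{4} here, and the constant factors (prefactor -3/4) combine into one prefactor.
Consecutive-term ratio: r(k) = -\frac{5}{8} * (k+\frac{4}{3}) (k+\frac{7}{4}) / [(k+2) (k+1)] - rational in k, leading ratio -\frac{5}{8}; with t_0 = -\frac{3}{4}, classification follows.


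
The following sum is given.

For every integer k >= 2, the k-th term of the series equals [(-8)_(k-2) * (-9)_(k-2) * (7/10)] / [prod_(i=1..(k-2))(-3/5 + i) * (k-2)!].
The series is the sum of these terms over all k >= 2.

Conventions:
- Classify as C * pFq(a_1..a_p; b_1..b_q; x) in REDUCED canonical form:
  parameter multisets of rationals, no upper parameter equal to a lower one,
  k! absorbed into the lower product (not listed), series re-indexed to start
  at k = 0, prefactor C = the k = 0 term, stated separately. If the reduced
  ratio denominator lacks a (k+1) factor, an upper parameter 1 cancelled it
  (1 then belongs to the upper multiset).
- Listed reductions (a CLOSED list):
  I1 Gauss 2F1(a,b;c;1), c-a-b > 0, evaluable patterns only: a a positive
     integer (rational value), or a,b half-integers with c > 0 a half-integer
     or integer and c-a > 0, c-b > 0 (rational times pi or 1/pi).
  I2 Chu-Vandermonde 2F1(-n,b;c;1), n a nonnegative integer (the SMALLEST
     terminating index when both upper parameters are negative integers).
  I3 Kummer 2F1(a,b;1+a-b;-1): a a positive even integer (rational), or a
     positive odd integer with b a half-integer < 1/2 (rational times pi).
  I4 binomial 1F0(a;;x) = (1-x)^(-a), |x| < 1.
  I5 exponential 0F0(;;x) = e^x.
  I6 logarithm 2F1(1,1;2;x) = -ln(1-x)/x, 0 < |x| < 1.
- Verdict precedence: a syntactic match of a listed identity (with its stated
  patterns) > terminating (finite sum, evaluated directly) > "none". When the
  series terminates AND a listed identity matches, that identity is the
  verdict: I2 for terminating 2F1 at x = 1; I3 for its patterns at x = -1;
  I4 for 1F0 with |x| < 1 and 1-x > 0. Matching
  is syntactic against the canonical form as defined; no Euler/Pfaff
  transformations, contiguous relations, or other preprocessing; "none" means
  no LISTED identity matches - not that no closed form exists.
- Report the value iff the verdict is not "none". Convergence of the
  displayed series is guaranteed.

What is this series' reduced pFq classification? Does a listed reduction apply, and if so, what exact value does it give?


Classification (C = 7/10): 2F1 with upper {-9, -8}, lower {2/5}, argument x = 1. Verdict (x = 1): the Chu-Vandermonde identity I2 applies (terminating 2F1 at x = 1 with n = 8, b = -9, c = 2/5). Hence: 6920113291/75480.

Structural cue: x = 1 and the lower running product (C = 7/10, x = 1) is a rising factorial.
Adjacent-term ratio: r(k) = 1 * (k-9) (k-8) / [(k+2/5) (k+1)] - rational in k. x = 1; t_0 = 7/10; negate the roots.


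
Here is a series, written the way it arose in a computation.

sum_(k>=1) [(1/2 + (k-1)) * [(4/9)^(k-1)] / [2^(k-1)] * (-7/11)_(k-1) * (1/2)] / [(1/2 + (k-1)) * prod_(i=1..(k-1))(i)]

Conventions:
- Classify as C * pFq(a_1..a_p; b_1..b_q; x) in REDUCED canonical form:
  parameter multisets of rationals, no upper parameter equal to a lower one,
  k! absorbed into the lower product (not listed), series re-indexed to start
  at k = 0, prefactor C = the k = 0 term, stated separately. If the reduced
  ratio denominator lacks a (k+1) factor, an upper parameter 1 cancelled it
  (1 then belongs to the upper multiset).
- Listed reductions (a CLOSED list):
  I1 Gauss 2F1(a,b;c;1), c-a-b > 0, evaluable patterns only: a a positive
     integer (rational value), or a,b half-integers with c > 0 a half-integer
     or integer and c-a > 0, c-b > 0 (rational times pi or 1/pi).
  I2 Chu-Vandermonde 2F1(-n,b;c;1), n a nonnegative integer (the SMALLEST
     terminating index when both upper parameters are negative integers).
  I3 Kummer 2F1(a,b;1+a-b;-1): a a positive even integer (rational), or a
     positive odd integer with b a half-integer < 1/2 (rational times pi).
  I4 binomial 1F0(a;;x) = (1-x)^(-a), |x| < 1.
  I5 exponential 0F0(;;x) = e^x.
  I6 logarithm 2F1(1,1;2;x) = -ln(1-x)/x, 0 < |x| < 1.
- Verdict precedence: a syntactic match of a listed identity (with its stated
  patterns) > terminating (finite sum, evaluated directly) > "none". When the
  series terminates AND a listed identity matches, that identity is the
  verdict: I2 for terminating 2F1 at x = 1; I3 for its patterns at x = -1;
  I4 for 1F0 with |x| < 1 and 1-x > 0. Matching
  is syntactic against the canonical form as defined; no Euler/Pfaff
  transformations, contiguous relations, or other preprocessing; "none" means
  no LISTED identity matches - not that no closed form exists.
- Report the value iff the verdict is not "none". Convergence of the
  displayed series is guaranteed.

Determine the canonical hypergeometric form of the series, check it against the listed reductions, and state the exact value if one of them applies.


Key step: x = (2/9) and the two k-th powers (prefactor 1/2) combine into one argument.
Ratio: r(k) = (2/9) * (k-7/11) / [(k+1)] - rational in k. x = (2/9); t_0 = 1/2; negate the roots.

This is 1/2 * 1F0(-7/11; -; 2/9) in reduced canonical form. Verdict at x = 2/9: the I4 binomial reduction matches (the 1F0 binomial series: exponent 7/11, x = 2/9). Value: (1/2) * (7/9)^(7/11).


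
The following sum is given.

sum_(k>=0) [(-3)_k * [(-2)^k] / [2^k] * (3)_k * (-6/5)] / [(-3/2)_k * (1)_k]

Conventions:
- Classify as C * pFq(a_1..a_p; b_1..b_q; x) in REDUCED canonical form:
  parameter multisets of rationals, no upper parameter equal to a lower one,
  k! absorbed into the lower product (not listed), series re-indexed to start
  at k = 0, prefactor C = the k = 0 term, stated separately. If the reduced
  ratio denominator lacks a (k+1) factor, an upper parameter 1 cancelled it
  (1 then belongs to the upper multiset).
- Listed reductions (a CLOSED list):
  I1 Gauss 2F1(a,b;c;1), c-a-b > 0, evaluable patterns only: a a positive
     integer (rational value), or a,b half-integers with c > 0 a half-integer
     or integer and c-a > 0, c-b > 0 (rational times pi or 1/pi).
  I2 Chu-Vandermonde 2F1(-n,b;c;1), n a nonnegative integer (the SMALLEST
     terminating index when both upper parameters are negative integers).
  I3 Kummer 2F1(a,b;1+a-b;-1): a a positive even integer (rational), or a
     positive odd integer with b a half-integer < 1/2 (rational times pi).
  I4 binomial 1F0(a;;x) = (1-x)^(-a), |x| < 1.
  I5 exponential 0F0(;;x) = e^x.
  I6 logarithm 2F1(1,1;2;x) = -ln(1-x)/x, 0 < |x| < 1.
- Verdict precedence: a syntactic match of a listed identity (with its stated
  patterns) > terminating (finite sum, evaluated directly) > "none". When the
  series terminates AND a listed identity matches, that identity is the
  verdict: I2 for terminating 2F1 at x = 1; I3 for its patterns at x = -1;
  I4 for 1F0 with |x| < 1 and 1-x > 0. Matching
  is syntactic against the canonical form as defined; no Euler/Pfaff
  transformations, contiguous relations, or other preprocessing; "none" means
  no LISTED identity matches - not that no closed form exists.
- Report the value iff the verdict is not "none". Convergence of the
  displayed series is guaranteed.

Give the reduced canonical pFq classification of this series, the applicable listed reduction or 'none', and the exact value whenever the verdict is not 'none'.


At argument -1: a 2F1 with upper {-3, 3}, lower {-3/2}, scaled by C = -6/5. Verdict: terminating - upper parameter -3 makes this a finite sum (last index 3), evaluated exactly. Sum: -1218/5.

Structural cue: t_0 = -6/5 here, and the two k-th powers (prefactor -6/5) combine into one argument.
Consecutive-term ratio: r(k) = (-1) * (k-3) (k+3) / [(k-3/2) (k+1)] - rational in k. x = (-1); t_0 = -6/5; negate the roots.


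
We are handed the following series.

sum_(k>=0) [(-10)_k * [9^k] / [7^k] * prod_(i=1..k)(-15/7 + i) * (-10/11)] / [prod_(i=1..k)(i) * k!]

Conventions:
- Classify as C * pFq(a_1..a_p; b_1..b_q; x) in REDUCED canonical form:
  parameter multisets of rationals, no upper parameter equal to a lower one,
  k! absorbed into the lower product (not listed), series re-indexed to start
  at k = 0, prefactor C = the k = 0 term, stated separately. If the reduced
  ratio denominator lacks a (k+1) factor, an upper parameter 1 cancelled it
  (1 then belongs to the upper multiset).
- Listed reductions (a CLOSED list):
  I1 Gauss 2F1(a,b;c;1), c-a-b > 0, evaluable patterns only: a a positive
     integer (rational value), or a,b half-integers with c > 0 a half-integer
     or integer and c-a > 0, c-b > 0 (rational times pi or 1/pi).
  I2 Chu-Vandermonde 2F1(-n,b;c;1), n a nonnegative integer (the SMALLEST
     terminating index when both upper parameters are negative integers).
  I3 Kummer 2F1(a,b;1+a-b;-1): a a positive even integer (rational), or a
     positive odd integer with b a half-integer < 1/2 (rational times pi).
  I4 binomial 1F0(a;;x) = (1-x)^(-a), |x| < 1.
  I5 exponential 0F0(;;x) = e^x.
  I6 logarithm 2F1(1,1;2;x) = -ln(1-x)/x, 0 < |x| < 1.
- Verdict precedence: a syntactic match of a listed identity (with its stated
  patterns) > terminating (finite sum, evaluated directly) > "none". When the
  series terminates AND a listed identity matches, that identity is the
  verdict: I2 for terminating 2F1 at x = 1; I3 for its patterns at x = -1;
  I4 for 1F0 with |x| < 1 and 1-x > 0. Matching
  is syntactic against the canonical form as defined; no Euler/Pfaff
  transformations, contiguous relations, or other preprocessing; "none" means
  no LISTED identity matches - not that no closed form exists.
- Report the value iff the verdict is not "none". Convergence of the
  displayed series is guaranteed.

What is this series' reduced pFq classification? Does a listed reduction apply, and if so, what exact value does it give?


Classification (C = -10/11): 2F1 with upper {-10, -8/7}, lower {1}, argument x = 9/7. Verdict: terminating - upper parameter -10 makes this a finite sum (last index 10), evaluated exactly. Sum: -105840710607986513200/6144004504916124077.

Key observation: from the first term -10/11: the running product (C = -10/11, x = 9/7) telescopes to a rising factorial.
Consecutive-term ratio: r(k) = (9/7) * (k-10) (k-8/7) / [(k+1) (k+1)] - rational; roots negated = parameters, x = (9/7), C = -10/11.


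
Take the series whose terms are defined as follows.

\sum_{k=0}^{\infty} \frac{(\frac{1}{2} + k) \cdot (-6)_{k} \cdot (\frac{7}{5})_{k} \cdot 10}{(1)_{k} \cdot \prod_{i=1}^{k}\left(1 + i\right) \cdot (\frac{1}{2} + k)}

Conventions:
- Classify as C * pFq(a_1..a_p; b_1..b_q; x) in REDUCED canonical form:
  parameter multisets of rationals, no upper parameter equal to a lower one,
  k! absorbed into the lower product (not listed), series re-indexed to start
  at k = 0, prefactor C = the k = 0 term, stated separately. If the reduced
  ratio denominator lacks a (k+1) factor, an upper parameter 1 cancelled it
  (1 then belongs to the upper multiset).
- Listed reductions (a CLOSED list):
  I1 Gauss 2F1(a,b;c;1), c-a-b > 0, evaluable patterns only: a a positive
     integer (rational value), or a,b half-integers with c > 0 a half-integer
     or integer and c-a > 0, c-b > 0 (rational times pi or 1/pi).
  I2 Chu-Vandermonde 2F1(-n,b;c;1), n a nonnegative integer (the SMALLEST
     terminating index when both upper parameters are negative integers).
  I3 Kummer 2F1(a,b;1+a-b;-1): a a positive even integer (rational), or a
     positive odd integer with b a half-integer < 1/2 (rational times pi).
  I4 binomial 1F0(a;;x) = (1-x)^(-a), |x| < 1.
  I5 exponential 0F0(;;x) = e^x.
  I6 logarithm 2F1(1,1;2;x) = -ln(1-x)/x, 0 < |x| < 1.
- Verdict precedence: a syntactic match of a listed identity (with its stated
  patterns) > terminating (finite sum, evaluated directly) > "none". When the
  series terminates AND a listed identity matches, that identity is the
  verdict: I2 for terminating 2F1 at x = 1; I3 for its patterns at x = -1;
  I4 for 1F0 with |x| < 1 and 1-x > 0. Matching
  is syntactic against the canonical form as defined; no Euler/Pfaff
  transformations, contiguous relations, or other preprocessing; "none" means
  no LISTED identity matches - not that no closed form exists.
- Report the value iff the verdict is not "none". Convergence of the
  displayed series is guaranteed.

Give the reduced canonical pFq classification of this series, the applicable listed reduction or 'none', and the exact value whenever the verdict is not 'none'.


With C = 10: the canonical form is 2F1(-6, \frac{7}{5}; 2; 1). Verdict (x = 1): the Chu-Vandermonde identity I2 applies (terminating 2F1 at x = 1 with n = 6, b = 7/5, c = 2). Exact value: \frac{7176}{15625}.

The tell: t_0 = 10 here, and striking the common factor k + 1/2 reduces the term (C = 10).
Adjacent-term ratio: r(k) = 1 * (k-6) (k+\frac{7}{5}) / [(k+2) (k+1)] - poly over poly, x = 1 from leading terms; C = 10 at k = 0.


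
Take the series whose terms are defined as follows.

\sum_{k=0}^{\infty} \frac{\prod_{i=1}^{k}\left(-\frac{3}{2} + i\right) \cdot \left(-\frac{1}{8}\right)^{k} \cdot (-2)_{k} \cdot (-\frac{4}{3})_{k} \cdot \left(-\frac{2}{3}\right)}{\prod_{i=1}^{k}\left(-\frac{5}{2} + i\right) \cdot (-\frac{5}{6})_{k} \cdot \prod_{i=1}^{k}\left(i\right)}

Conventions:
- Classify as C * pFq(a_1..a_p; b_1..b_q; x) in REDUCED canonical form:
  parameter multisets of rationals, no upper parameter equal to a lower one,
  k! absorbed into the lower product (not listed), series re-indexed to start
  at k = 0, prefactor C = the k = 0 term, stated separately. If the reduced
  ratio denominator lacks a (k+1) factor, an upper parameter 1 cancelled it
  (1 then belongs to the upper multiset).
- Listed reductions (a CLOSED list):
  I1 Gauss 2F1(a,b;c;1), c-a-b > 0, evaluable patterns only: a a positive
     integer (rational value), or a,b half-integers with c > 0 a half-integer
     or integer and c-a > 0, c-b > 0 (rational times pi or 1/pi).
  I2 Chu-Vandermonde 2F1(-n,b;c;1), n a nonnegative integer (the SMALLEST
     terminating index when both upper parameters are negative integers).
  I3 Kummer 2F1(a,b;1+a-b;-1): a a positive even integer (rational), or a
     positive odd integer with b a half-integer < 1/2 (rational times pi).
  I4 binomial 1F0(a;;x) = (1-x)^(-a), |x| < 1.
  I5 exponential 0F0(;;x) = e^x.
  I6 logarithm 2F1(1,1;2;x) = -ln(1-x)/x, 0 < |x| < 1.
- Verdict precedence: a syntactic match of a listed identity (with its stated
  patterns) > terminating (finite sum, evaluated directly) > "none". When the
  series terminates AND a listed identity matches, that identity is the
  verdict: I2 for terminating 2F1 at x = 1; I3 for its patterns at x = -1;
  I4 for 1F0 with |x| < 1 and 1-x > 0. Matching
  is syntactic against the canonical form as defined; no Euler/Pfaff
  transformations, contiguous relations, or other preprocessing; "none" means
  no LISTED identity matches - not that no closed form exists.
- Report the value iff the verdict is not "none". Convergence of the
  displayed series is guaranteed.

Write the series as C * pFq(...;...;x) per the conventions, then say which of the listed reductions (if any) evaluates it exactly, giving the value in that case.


With C = -\frac{2}{3}: the canonical form is 3F2(-2, -\frac{4}{3}, -\frac{1}{2}; -\frac{3}{2}, -\frac{5}{6}; -\frac{1}{8}). Verdict: terminating - upper -2 stops the sum at k = 2; the 3 terms are added exactly. Exact value: -\frac{23}{30}.

Key observation: with t_0 = -\frac{2}{3}, the product of the first k integers (C = -2/3, x = -1/8) is k!.
Consecutive-term ratio: r(k) = -\frac{1}{8} * (k-2) (k-\frac{4}{3}) (k-\frac{1}{2}) / [(k-\frac{3}{2}) (k-\frac{5}{6}) (k+1)] - rational in k. x = -\frac{1}{8}; t_0 = -\frac{2}{3}; negate the roots.


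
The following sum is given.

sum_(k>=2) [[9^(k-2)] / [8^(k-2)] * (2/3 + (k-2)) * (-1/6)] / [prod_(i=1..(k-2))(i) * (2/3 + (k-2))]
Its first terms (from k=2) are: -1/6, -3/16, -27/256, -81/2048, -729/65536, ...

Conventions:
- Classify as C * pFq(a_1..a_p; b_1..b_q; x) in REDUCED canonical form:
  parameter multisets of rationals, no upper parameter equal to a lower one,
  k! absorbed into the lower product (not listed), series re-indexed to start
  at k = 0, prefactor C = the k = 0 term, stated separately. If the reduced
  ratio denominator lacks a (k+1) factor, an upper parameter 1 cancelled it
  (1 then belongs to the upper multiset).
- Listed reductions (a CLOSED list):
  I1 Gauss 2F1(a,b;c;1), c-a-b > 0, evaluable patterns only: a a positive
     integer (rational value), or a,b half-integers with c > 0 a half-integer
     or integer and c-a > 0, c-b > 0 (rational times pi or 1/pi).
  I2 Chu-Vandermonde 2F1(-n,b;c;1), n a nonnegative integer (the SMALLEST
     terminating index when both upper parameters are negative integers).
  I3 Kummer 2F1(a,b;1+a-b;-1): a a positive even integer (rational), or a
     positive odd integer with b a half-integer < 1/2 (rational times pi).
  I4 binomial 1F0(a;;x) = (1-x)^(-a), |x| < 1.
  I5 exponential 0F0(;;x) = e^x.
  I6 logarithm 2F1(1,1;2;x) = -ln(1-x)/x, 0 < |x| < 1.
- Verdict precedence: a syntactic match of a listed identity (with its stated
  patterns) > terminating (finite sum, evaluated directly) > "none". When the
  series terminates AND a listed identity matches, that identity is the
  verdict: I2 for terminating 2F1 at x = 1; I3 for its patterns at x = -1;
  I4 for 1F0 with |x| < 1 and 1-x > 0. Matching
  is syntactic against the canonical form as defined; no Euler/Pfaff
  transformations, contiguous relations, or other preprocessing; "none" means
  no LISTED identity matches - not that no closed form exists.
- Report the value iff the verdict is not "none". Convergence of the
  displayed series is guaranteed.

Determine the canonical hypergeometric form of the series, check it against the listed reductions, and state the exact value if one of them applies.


x = 9/8 here; the reduced form reads 0F0, upper {-}, lower {-}, C = -1/6. Verdict: the I5 exponential reduction applies (the 0F0 exponential series at x = 9/8). Hence: (-1/6) * e^(9/8).

Structural cue: t_0 being -1/6, the product of the first k integers (C = -1/6, x = 9/8) is k!.
Step ratio: r(k) = (9/8) * 1 / [(k+1)] - poly over poly, x = (9/8) from leading terms; C = -1/6 at k = 0.


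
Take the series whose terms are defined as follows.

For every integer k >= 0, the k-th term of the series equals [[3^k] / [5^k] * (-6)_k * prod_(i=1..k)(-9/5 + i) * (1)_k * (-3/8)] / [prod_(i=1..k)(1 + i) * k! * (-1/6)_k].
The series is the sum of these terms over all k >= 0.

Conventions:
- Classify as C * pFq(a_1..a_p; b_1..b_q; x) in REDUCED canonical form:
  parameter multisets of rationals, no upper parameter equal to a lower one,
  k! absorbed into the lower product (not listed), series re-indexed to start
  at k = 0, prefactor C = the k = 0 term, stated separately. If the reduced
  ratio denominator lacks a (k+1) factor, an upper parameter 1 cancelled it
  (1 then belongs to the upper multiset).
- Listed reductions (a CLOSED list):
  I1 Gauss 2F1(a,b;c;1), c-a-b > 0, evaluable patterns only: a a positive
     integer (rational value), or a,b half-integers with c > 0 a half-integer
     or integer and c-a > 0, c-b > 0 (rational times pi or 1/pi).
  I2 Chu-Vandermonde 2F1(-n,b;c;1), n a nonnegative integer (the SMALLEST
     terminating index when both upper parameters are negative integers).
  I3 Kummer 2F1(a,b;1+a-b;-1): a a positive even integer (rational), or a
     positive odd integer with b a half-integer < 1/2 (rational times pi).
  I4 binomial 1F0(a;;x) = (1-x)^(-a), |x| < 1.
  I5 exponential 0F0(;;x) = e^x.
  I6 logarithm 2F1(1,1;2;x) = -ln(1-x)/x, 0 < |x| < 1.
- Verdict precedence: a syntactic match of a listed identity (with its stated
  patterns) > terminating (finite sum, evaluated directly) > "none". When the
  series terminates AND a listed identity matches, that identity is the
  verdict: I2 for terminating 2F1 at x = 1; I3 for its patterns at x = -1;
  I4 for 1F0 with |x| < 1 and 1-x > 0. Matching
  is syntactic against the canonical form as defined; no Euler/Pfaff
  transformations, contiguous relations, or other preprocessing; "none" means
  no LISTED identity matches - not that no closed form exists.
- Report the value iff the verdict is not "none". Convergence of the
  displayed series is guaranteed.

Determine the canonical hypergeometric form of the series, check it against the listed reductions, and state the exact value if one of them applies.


Canonical form: C = -3/8 times 3F2 with upper {-6, -4/5, 1}, lower {-1/6, 2}, x = 3/5. Verdict: terminating. With -6 upstairs the series is a 7-term polynomial sum; evaluated term by term. Its exact value is 2826635953942641/1218056640625000.

The tell: with t_0 = -3/8, the two geometric factors (C = -3/8) combine into one argument.
Consecutive-term ratio: r(k) = (3/5) * (k-6) (k-4/5) (k+1) / [(k-1/6) (k+2) (k+1)] - poly over poly, x = (3/5) from leading terms; C = -3/8 at k = 0.


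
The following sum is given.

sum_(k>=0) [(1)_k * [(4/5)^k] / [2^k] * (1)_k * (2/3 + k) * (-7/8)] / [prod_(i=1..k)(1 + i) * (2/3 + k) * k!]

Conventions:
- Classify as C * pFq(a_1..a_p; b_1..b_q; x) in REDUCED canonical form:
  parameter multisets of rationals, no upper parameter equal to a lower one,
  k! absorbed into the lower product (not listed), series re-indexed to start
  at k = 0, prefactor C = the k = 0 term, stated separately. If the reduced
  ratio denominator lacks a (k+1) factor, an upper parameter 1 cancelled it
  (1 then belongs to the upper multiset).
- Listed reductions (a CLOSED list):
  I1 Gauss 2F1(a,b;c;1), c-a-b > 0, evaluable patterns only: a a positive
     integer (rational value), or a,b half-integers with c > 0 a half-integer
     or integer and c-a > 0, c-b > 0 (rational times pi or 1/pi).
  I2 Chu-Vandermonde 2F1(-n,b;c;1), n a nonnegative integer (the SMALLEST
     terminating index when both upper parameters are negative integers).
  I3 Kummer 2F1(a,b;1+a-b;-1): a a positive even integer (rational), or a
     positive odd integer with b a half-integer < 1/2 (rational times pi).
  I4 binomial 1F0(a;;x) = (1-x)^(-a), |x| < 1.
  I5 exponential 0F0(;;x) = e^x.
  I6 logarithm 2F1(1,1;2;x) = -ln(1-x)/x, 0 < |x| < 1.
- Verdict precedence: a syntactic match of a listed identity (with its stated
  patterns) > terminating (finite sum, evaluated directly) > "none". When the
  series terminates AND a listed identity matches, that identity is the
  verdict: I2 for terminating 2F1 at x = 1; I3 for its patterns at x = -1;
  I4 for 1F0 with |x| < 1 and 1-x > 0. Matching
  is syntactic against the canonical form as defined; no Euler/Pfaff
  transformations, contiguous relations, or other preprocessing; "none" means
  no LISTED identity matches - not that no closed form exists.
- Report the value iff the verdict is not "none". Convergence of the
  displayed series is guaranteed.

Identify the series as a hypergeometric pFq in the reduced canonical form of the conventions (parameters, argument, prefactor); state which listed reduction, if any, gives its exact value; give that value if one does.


x = 2/5 here; the reduced form reads 2F1, upper {1, 1}, lower {2}, C = -7/8. Verdict (x = 2/5): the logarithmic series (I6) applies (the logarithm: parameters (1,1;2), x = 2/5). Hence: (35/16) * ln(3/5).

First insight: from the first term -7/8: the lower running product (prefactor -7/8) is a rising factorial.
Step ratio: r(k) = (2/5) * (k+1) (k+1) / [(k+2) (k+1)] - rational in k, leading ratio (2/5); with t_0 = -7/8, classification follows.


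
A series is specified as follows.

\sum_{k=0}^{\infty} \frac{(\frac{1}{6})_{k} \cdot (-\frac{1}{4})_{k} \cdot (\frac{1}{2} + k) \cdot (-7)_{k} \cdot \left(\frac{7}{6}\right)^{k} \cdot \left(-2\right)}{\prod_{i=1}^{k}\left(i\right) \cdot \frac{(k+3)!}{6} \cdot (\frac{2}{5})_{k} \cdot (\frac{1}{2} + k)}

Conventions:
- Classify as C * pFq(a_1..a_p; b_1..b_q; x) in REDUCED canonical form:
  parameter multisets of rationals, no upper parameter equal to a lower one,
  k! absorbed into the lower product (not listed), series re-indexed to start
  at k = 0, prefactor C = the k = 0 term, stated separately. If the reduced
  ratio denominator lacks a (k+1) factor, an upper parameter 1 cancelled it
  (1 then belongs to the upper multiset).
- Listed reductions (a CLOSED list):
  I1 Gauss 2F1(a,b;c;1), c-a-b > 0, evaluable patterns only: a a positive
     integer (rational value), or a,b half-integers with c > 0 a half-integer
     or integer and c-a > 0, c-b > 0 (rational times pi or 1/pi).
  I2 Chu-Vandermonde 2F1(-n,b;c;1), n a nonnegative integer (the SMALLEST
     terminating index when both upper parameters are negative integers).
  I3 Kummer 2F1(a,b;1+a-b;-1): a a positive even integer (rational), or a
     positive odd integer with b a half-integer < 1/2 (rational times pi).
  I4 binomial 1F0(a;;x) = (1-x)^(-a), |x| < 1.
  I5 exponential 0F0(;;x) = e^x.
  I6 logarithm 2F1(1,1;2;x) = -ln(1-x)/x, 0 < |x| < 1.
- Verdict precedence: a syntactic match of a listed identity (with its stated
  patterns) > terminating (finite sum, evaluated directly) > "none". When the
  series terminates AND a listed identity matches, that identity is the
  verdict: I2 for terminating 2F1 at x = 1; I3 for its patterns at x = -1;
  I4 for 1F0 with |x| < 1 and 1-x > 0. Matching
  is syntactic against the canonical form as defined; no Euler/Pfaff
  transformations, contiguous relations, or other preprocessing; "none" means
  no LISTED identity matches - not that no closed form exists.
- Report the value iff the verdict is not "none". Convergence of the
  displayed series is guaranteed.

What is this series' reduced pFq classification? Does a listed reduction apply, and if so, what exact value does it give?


x = \frac{7}{6} here; the reduced form reads 3F2, upper {-7, -\frac{1}{4}, \frac{1}{6}}, lower {\frac{2}{5}, 4}, C = -2. Verdict: terminating. (-7)_k vanishes past k = 7, leaving a 8-term sum, computed directly. Exact value: -\frac{400471609047262847743559}{173797119657618872205312}.

Key observation: with t_0 = -2, the factor k + 1/2 cancels (top and bottom), leaving C = -2.
Adjacent-term ratio: r(k) = \frac{7}{6} * (k-7) (k-\frac{1}{4}) (k+\frac{1}{6}) / [(k+\frac{2}{5}) (k+4) (k+1)] - poly over poly, x = \frac{7}{6} from leading terms; C = -2 at k = 0.


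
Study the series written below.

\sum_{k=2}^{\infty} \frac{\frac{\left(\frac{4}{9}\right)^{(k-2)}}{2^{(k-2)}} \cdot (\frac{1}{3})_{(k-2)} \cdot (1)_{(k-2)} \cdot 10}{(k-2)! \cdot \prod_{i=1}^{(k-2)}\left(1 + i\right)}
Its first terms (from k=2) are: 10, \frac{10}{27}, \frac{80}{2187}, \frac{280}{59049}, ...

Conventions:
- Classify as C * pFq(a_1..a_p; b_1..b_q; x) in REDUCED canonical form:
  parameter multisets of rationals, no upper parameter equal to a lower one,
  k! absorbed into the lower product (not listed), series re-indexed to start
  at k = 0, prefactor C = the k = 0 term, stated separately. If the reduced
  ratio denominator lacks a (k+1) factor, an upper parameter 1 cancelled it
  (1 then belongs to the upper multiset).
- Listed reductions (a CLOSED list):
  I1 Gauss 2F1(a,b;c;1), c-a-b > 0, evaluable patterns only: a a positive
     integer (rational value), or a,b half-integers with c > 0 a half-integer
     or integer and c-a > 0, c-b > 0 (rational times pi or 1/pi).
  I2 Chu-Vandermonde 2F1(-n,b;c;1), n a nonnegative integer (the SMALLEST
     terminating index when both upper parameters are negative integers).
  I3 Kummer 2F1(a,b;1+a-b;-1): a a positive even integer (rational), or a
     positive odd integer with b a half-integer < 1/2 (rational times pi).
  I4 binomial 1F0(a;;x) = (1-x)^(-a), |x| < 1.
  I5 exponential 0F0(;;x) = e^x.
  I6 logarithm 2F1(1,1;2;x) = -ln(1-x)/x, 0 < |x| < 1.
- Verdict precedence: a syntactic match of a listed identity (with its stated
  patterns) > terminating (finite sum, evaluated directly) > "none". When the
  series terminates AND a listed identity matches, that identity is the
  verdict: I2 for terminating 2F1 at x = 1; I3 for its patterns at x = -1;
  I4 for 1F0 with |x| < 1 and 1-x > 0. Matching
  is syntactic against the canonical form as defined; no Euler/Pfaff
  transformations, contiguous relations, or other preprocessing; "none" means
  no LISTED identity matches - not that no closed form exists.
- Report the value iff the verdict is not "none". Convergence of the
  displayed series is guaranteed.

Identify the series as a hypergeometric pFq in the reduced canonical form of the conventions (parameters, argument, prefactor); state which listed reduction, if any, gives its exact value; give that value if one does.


The series (x = \frac{2}{9}) is 2F1: upper {\frac{1}{3}, 1}, lower {2}, prefactor 10. Verdict: none here - no I1-I6 shape fits x = \frac{2}{9} with lower {2}.

First insight: t_0 being 10, the lower running product (prefactor 10) is a rising factorial.
Step ratio: r(k) = \frac{2}{9} * (k+\frac{1}{3}) (k+1) / [(k+2) (k+1)] - rational in k. x = \frac{2}{9}; t_0 = 10; negate the roots.
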